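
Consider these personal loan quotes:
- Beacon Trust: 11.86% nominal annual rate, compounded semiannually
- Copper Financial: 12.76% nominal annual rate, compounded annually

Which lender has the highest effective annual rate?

Beacon Trust: (1 + 0.1186/2)^2 − 1 = 12.212%
Copper Financial: compounded annually, EAR = 12.760%
The highest effective annual rate is Copper Financial at 12.760%.

Copper Financial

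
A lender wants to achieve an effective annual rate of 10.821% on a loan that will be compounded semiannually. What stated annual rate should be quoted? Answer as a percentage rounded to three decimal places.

10.543%

(1 + r/2)^2 − 1 = 0.10821, so 1 + r/2 = 1.10821^(1/2).
r/2 = 0.052716, so r = 0.105431 = 10.543%.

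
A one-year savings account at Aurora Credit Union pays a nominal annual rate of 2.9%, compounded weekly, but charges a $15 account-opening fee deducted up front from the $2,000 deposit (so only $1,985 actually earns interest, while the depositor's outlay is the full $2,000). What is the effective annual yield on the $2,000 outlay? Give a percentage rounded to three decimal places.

2.170%

Value after one year: 1,985 × (1 + 0.029/52)^52 = 1,985 × 1.029416 = $2,043.39.
Effective yield on the $2,000 outlay: 2,043.39 / 2,000 − 1 = 0.021696 = 2.170%.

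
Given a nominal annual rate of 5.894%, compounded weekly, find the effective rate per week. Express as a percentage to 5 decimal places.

0.11335%

With a nominal annual rate compounded weekly, the periodic rate is the nominal rate divided by 52.
i = 0.05894 / 52 = 0.0011335 = 0.11335%.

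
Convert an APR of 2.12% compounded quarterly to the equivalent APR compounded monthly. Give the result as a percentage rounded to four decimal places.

EAR = (1 + 0.0212/4)^4 − 1 = 0.021369.
Solve (1 + r/12)^12 = 1.021369: r/12 = 1.021369^(1/12) − 1 = 0.001764, so r = 0.021163 = 2.1163%.

2.1163%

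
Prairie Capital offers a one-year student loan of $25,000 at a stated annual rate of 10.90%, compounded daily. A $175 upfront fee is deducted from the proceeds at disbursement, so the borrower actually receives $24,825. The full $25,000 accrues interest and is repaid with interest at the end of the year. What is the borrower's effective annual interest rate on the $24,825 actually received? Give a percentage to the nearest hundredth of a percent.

12.30%

Amount owed after one year: 25,000 × (1 + 0.1090/365)^365 = 25,000 × 1.115144 = $27,878.61.
Effective rate on net proceeds: 27,878.61 / 24,825 − 1 = 0.123005 = 12.30%.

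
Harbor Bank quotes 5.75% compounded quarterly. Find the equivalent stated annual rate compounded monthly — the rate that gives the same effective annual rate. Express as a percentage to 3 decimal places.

5.723%

EAR = (1 + 0.0575/4)^4 − 1 = 0.058752.
Solve (1 + r/12)^12 = 1.058752: r/12 = 1.058752^(1/12) − 1 = 0.004769, so r = 0.057227 = 5.723%.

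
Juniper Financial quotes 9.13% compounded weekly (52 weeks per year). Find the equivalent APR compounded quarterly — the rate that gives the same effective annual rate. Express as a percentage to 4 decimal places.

EAR = (1 + 0.0913/52)^52 − 1 = 0.095510.
Solve (1 + r/4)^4 = 1.095510: r/4 = 1.095510^(1/4) − 1 = 0.023067, so r = 0.092268 = 9.2268%.

9.2268%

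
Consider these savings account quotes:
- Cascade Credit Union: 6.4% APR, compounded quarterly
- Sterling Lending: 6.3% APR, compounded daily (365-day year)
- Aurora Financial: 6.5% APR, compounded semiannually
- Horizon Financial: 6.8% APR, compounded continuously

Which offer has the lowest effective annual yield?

Cascade Credit Union: (1 + 0.064/4)^4 − 1 = 6.555%
Sterling Lending: (1 + 0.063/365)^365 − 1 = 6.502%
Aurora Financial: (1 + 0.065/2)^2 − 1 = 6.606%
Horizon Financial: e^0.068 − 1 = 7.037%
The lowest effective annual rate is Sterling Lending at 6.502%.

Sterling Lending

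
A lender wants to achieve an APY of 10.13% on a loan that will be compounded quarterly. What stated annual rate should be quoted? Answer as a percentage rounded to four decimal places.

9.7665%

(1 + r/4)^4 − 1 = 0.1013, so 1 + r/4 = 1.1013^(1/4).
r/4 = 0.024416, so r = 0.097665 = 9.7665%.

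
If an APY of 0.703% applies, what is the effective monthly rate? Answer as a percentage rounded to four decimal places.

The per-month rate i satisfies (1 + i)^12 = 1 + 0.00703.
i = 1.00703^(1/12) − 1 = 0.0005840 = 0.0584%.

0.0584%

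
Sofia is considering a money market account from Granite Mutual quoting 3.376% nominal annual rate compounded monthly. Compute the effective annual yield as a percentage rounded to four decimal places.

EAR = (1 + 0.03376/12)^12 − 1.
= (1 + 0.002813)^12 − 1 = 1.034287 − 1 = 3.4287%.

3.4287%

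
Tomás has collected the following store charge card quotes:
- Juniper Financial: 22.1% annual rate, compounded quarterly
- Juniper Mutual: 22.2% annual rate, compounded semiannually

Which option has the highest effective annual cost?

Juniper Financial: (1 + 0.221/4)^4 − 1 = 24.000%
Juniper Mutual: (1 + 0.222/2)^2 − 1 = 23.432%
The highest effective annual rate is Juniper Financial at 24.000%.

Juniper Financial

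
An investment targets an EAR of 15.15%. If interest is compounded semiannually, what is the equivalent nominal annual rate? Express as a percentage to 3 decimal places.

14.616%

(1 + r/2)^2 − 1 = 0.1515, so 1 + r/2 = 1.1515^(1/2).
r/2 = 0.073080, so r = 0.146159 = 14.616%.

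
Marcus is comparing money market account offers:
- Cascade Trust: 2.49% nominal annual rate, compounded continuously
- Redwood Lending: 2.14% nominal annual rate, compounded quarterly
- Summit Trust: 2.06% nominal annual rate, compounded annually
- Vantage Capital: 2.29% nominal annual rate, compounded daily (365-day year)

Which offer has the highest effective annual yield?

Cascade Trust: e^0.0249 − 1 = 2.521%
Redwood Lending: (1 + 0.0214/4)^4 − 1 = 2.157%
Summit Trust: compounded annually, EAR = 2.060%
Vantage Capital: (1 + 0.0229/365)^365 − 1 = 2.316%
The highest effective annual rate is Cascade Trust at 2.521%.

Cascade Trust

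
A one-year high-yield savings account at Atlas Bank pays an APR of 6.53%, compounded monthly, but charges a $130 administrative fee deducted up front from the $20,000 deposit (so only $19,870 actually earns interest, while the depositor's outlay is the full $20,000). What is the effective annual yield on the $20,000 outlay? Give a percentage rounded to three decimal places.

Value after one year: 19,870 × (1 + 0.0653/12)^12 = 19,870 × 1.067290 = $21,207.06.
Effective yield on the $20,000 outlay: 21,207.06 / 20,000 − 1 = 0.060353 = 6.035%.

6.035%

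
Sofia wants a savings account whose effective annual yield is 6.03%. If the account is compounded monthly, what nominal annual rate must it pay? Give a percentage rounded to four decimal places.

5.8695%

(1 + r/12)^12 − 1 = 0.0603, so 1 + r/12 = 1.0603^(1/12).
r/12 = 0.004891, so r = 0.058695 = 5.8695%.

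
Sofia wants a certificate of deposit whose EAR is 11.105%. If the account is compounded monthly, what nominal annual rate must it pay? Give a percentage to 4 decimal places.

(1 + r/12)^12 − 1 = 0.11105, so 1 + r/12 = 1.11105^(1/12).
r/12 = 0.008814, so r = 0.105769 = 10.5769%.

10.5769%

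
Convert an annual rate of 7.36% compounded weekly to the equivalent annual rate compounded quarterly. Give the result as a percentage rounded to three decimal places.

7.423%

EAR = (1 + 0.0736/52)^52 − 1 = 0.076320.
Solve (1 + r/4)^4 = 1.076320: r/4 = 1.076320^(1/4) − 1 = 0.018557, so r = 0.074228 = 7.423%.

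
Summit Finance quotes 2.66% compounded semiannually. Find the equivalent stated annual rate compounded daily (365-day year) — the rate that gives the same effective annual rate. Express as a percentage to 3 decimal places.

EAR = (1 + 0.0266/2)^2 − 1 = 0.026777.
Solve (1 + r/365)^365 = 1.026777: r/365 = 1.026777^(1/365) − 1 = 0.000072, so r = 0.026426 = 2.643%.

2.643%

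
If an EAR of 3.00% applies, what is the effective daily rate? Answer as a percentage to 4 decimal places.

The per-day rate i satisfies (1 + i)^365 = 1 + 0.0300.
i = 1.0300^(1/365) − 1 = 0.0000810 = 0.0081%.

0.0081%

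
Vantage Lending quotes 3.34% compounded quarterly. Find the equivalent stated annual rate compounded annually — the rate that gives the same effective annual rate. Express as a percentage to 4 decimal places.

EAR = (1 + 0.0334/4)^4 − 1 = 0.033821.
Compounded annually, the equivalent nominal rate is the EAR itself: 3.3821%.

3.3821%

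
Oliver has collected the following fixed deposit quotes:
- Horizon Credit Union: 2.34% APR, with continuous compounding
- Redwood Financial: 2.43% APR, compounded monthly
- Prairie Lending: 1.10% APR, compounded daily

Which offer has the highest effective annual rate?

Redwood Financial

Horizon Credit Union: e^0.0234 − 1 = 2.368%
Redwood Financial: (1 + 0.0243/12)^12 − 1 = 2.457%
Prairie Lending: (1 + 0.0110/365)^365 − 1 = 1.106%
The highest effective annual rate is Redwood Financial at 2.457%.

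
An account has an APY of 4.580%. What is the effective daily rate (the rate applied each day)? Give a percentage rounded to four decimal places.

0.0123%

The per-day rate i satisfies (1 + i)^365 = 1 + 0.04580.
i = 1.04580^(1/365) − 1 = 0.0001227 = 0.0123%.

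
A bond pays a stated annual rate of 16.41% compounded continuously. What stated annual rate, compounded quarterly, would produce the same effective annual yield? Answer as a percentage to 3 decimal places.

EAR under continuous compounding: e^0.1641 − 1 = 0.178332.
Solve (1 + r/4)^4 = 1.178332: r/4 = 1.178332^(1/4) − 1 = 0.041878, so r = 0.167513 = 16.751%.

16.751%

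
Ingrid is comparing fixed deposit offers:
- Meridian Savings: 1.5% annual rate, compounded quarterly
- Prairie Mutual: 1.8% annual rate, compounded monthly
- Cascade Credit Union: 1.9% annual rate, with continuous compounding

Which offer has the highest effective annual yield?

Meridian Savings: (1 + 0.015/4)^4 − 1 = 1.508%
Prairie Mutual: (1 + 0.018/12)^12 − 1 = 1.815%
Cascade Credit Union: e^0.019 − 1 = 1.918%
The highest effective annual rate is Cascade Credit Union at 1.918%.

Cascade Credit Union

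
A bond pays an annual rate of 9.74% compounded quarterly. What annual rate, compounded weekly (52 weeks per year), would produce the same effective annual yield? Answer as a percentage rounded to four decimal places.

EAR = (1 + 0.0974/4)^4 − 1 = 0.101016.
Solve (1 + r/52)^52 = 1.101016: r/52 = 1.101016^(1/52) − 1 = 0.001852, so r = 0.096322 = 9.6322%.

9.6322%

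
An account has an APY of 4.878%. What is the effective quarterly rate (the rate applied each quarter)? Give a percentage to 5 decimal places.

The per-quarter rate i satisfies (1 + i)^4 = 1 + 0.04878.
i = 1.04878^(1/4) − 1 = 0.0119781 = 1.19781%.

1.19781%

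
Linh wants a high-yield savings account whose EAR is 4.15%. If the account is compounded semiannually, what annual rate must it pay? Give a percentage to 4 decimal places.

(1 + r/2)^2 − 1 = 0.0415, so 1 + r/2 = 1.0415^(1/2).
r/2 = 0.020539, so r = 0.041078 = 4.1078%.

4.1078%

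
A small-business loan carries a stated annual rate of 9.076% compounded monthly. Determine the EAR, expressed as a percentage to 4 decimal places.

9.4632%

EAR = (1 + 0.09076/12)^12 − 1.
= 1.094632 − 1 = 9.4632%.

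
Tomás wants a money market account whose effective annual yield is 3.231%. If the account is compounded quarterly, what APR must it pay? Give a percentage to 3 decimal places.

3.193%

(1 + r/4)^4 − 1 = 0.03231, so 1 + r/4 = 1.03231^(1/4).
r/4 = 0.007981, so r = 0.031926 = 3.193%.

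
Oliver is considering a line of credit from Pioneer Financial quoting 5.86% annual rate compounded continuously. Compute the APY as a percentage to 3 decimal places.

6.035%

With continuous compounding, EAR = e^0.0586 − 1.
e^0.0586 = 1.060351, so EAR = 0.060351 = 6.035%.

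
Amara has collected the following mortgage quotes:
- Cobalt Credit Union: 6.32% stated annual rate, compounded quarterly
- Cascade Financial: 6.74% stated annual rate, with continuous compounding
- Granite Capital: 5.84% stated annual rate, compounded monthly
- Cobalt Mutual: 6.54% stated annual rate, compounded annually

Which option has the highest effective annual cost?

Cobalt Credit Union: (1 + 0.0632/4)^4 − 1 = 6.471%
Cascade Financial: e^0.0674 − 1 = 6.972%
Granite Capital: (1 + 0.0584/12)^12 − 1 = 5.999%
Cobalt Mutual: compounded annually, EAR = 6.540%
The highest effective annual rate is Cascade Financial at 6.972%.

Cascade Financial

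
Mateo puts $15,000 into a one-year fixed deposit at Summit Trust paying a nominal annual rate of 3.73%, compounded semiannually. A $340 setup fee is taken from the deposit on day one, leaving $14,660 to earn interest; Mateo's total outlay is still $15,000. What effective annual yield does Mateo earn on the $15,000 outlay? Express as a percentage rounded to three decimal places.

Value after one year: 14,660 × (1 + 0.0373/2)^2 = 14,660 × 1.037648 = $15,211.92.
Effective yield on the $15,000 outlay: 15,211.92 / 15,000 − 1 = 0.014128 = 1.413%.

1.413%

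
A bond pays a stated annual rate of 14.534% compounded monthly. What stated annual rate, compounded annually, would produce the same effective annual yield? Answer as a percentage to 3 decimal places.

15.542%

EAR = (1 + 0.14534/12)^12 − 1 = 0.155423.
Compounded annually, the equivalent nominal rate is the EAR itself: 15.542%.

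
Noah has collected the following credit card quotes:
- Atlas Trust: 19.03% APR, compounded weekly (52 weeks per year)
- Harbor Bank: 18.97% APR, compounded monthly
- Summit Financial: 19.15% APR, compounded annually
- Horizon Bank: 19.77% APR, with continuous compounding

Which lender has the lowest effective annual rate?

Atlas Trust: (1 + 0.1903/52)^52 − 1 = 20.919%
Harbor Bank: (1 + 0.1897/12)^12 − 1 = 20.709%
Summit Financial: compounded annually, EAR = 19.150%
Horizon Bank: e^0.1977 − 1 = 21.860%
The lowest effective annual rate is Summit Financial at 19.150%.

Summit Financial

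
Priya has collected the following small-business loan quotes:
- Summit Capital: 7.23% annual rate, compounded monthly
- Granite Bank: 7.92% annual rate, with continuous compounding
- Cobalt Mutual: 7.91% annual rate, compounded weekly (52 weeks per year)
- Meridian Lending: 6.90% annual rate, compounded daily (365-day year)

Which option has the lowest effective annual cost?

Summit Capital: (1 + 0.0723/12)^12 − 1 = 7.474%
Granite Bank: e^0.0792 − 1 = 8.242%
Cobalt Mutual: (1 + 0.0791/52)^52 − 1 = 8.225%
Meridian Lending: (1 + 0.0690/365)^365 − 1 = 7.143%
The lowest effective annual rate is Meridian Lending at 7.143%.

Meridian Lending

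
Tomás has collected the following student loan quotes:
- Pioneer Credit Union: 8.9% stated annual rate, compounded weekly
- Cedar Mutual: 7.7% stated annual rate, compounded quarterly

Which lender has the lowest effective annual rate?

Pioneer Credit Union: (1 + 0.089/52)^52 − 1 = 9.300%
Cedar Mutual: (1 + 0.077/4)^4 − 1 = 7.925%
The lowest effective annual rate is Cedar Mutual at 7.925%.

Cedar Mutual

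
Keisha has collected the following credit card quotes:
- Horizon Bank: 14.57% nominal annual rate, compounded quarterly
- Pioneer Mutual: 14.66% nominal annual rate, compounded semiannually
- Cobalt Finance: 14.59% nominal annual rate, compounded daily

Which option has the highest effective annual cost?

Horizon Bank: (1 + 0.1457/4)^4 − 1 = 15.386%
Pioneer Mutual: (1 + 0.1466/2)^2 − 1 = 15.197%
Cobalt Finance: (1 + 0.1459/365)^365 − 1 = 15.705%
The highest effective annual rate is Cobalt Finance at 15.705%.

Cobalt Finance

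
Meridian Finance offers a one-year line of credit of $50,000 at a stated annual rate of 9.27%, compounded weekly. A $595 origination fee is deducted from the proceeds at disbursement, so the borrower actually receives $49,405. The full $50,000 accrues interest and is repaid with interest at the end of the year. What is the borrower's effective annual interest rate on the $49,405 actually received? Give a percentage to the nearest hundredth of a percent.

11.03%

Amount owed after one year: 50,000 × (1 + 0.0927/52)^52 = 50,000 × 1.097042 = $54,852.10.
Effective rate on net proceeds: 54,852.10 / 49,405 − 1 = 0.110254 = 11.03%.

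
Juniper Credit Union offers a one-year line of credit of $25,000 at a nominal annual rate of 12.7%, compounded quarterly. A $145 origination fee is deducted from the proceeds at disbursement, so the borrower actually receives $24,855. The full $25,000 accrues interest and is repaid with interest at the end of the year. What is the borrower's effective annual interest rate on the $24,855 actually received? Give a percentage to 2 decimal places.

Amount owed after one year: 25,000 × (1 + 0.127/4)^4 = 25,000 × 1.133177 = $28,329.44.
Effective rate on net proceeds: 28,329.44 / 24,855 − 1 = 0.139788 = 13.98%.

13.98%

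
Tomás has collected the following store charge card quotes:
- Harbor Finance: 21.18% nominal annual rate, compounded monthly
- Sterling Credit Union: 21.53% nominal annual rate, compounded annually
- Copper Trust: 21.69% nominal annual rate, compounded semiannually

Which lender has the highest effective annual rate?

Harbor Finance: (1 + 0.2118/12)^12 − 1 = 23.362%
Sterling Credit Union: compounded annually, EAR = 21.530%
Copper Trust: (1 + 0.2169/2)^2 − 1 = 22.866%
The highest effective annual rate is Harbor Finance at 23.362%.

Harbor Finance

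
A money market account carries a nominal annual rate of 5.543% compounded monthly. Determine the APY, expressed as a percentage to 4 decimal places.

EAR = (1 + 0.05543/12)^12 − 1.
= 1.056860 − 1 = 5.6860%.

5.6860%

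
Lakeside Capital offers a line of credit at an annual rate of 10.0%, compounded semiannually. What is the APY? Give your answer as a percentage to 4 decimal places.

EAR = (1 + 0.100/2)^2 − 1.
= (1 + 0.050000)^2 − 1 = 1.102500 − 1 = 10.2500%.

10.2500%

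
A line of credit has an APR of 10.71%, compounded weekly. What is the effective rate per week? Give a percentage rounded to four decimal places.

With a nominal annual rate compounded weekly, the periodic rate is the nominal rate divided by 52.
i = 0.1071 / 52 = 0.0020596 = 0.2060%.

0.2060%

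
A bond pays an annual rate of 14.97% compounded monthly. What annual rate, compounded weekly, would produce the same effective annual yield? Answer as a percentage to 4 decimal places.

14.8987%

EAR = (1 + 0.1497/12)^12 − 1 = 0.160411.
Solve (1 + r/52)^52 = 1.160411: r/52 = 1.160411^(1/52) − 1 = 0.002865, so r = 0.148987 = 14.8987%.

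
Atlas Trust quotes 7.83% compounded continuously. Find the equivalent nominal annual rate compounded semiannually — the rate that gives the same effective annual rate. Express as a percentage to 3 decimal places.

7.985%

EAR under continuous compounding: e^0.0783 − 1 = 0.081447.
Solve (1 + r/2)^2 = 1.081447: r/2 = 1.081447^(1/2) − 1 = 0.039926, so r = 0.079853 = 7.985%.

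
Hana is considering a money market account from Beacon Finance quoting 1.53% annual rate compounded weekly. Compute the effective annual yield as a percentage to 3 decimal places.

EAR = (1 + 0.0153/52)^52 − 1.
= (1 + 0.000294)^52 − 1 = 1.015415 − 1 = 1.542%.

1.542%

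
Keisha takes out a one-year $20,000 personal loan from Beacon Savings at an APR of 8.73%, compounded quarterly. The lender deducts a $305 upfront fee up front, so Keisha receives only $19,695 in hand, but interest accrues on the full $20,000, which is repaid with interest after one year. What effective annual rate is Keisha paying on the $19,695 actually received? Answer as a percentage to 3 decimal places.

10.708%

Amount owed after one year: 20,000 × (1 + 0.0873/4)^4 = 20,000 × 1.090200 = $21,804.00.
Effective rate on net proceeds: 21,804.00 / 19,695 − 1 = 0.107083 = 10.708%.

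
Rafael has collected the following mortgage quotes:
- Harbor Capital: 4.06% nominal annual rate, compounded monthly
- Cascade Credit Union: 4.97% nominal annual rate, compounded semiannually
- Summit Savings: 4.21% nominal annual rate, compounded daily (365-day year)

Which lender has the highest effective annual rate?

Cascade Credit Union

Harbor Capital: (1 + 0.0406/12)^12 − 1 = 4.136%
Cascade Credit Union: (1 + 0.0497/2)^2 − 1 = 5.032%
Summit Savings: (1 + 0.0421/365)^365 − 1 = 4.300%
The highest effective annual rate is Cascade Credit Union at 5.032%.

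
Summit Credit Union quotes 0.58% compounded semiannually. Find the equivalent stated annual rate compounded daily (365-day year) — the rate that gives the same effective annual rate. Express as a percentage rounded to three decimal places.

0.579%

EAR = (1 + 0.0058/2)^2 − 1 = 0.005808.
Solve (1 + r/365)^365 = 1.005808: r/365 = 1.005808^(1/365) − 1 = 0.000016, so r = 0.005792 = 0.579%.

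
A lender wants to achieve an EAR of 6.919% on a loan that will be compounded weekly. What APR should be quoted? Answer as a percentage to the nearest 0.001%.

6.694%

(1 + r/52)^52 − 1 = 0.06919, so 1 + r/52 = 1.06919^(1/52).
r/52 = 0.001287, so r = 0.066944 = 6.694%.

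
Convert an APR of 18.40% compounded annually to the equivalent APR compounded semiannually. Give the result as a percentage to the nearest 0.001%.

Compounded annually, EAR = nominal = 0.184000.
Solve (1 + r/2)^2 = 1.184000: r/2 = 1.184000^(1/2) − 1 = 0.088118, so r = 0.176235 = 17.624%.

17.624%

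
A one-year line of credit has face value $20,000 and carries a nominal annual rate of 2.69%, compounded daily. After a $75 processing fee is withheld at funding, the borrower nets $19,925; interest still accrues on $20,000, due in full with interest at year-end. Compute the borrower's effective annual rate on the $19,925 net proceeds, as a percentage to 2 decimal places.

Amount owed after one year: 20,000 × (1 + 0.0269/365)^365 = 20,000 × 1.027264 = $20,545.28.
Effective rate on net proceeds: 20,545.28 / 19,925 − 1 = 0.031131 = 3.11%.

3.11%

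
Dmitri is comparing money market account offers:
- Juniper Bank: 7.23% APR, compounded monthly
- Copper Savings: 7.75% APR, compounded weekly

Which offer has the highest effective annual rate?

Copper Savings

Juniper Bank: (1 + 0.0723/12)^12 − 1 = 7.474%
Copper Savings: (1 + 0.0775/52)^52 − 1 = 8.052%
The highest effective annual rate is Copper Savings at 8.052%.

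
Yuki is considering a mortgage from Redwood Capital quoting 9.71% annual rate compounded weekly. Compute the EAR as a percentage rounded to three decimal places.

EAR = (1 + 0.0971/52)^52 − 1.
= (1 + 0.001867)^52 − 1 = 1.101871 − 1 = 10.187%.

10.187%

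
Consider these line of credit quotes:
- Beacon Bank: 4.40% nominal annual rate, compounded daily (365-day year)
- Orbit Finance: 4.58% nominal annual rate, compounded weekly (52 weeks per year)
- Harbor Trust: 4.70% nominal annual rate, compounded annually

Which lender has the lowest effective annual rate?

Beacon Bank

Beacon Bank: (1 + 0.0440/365)^365 − 1 = 4.498%
Orbit Finance: (1 + 0.0458/52)^52 − 1 = 4.684%
Harbor Trust: compounded annually, EAR = 4.700%
The lowest effective annual rate is Beacon Bank at 4.498%.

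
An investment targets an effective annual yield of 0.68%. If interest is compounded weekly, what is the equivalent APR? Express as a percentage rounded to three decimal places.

(1 + r/52)^52 − 1 = 0.0068, so 1 + r/52 = 1.0068^(1/52).
r/52 = 0.000130, so r = 0.006777 = 0.678%.

0.678%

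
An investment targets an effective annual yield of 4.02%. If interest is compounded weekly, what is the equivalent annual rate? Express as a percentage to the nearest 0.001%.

3.943%

(1 + r/52)^52 − 1 = 0.0402, so 1 + r/52 = 1.0402^(1/52).
r/52 = 0.000758, so r = 0.039428 = 3.943%.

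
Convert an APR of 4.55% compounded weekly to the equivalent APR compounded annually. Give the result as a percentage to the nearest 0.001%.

EAR = (1 + 0.0455/52)^52 − 1 = 0.046530.
Compounded annually, the equivalent nominal rate is the EAR itself: 4.653%.

4.653%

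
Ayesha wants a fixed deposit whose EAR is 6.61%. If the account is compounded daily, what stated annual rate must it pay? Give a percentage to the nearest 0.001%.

6.401%

(1 + r/365)^365 − 1 = 0.0661, so 1 + r/365 = 1.0661^(1/365).
r/365 = 0.000175, so r = 0.064013 = 6.401%.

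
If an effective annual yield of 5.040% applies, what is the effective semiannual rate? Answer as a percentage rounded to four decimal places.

The per-half-year rate i satisfies (1 + i)^2 = 1 + 0.05040.
i = 1.05040^(1/2) − 1 = 0.0248902 = 2.4890%.

2.4890%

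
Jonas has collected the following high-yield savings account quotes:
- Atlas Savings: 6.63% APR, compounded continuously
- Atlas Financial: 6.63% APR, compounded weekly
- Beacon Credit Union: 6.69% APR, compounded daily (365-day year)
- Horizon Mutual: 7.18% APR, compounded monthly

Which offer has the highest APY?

Horizon Mutual

Atlas Savings: e^0.0663 − 1 = 6.855%
Atlas Financial: (1 + 0.0663/52)^52 − 1 = 6.850%
Beacon Credit Union: (1 + 0.0669/365)^365 − 1 = 6.918%
Horizon Mutual: (1 + 0.0718/12)^12 − 1 = 7.421%
The highest effective annual rate is Horizon Mutual at 7.421%.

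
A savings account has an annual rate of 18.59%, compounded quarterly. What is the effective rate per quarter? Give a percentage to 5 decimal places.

4.64750%

With a nominal annual rate compounded quarterly, the periodic rate is the nominal rate divided by 4.
i = 0.1859 / 4 = 0.0464750 = 4.64750%.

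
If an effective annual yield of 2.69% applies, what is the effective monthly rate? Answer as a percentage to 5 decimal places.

0.22145%

The per-month rate i satisfies (1 + i)^12 = 1 + 0.0269.
i = 1.0269^(1/12) − 1 = 0.0022145 = 0.22145%.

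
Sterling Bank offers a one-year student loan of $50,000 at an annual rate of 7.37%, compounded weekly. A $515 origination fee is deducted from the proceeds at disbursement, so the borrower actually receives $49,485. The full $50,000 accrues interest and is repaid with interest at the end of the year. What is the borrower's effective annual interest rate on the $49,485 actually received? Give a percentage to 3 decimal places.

Amount owed after one year: 50,000 × (1 + 0.0737/52)^52 = 50,000 × 1.076428 = $53,821.38.
Effective rate on net proceeds: 53,821.38 / 49,485 − 1 = 0.087630 = 8.763%.

8.763%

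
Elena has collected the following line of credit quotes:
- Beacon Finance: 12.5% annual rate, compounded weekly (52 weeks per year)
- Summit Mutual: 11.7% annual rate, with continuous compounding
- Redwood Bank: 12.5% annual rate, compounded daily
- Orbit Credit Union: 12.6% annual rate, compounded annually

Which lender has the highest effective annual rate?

Redwood Bank

Beacon Finance: (1 + 0.125/52)^52 − 1 = 13.298%
Summit Mutual: e^0.117 − 1 = 12.412%
Redwood Bank: (1 + 0.125/365)^365 − 1 = 13.312%
Orbit Credit Union: compounded annually, EAR = 12.600%
The highest effective annual rate is Redwood Bank at 13.312%.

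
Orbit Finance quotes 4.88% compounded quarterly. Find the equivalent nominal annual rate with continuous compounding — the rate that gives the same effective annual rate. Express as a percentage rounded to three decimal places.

4.850%

EAR = (1 + 0.0488/4)^4 − 1 = 0.049700.
Equivalent continuous rate: r = ln(1 + 0.049700) = 0.048505 = 4.850%.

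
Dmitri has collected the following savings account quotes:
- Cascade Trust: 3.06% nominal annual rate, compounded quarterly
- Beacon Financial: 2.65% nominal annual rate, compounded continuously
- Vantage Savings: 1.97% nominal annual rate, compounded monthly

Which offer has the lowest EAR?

Vantage Savings

Cascade Trust: (1 + 0.0306/4)^4 − 1 = 3.095%
Beacon Financial: e^0.0265 − 1 = 2.685%
Vantage Savings: (1 + 0.0197/12)^12 − 1 = 1.988%
The lowest effective annual rate is Vantage Savings at 1.988%.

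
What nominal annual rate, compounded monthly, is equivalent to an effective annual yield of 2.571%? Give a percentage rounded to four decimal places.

2.5412%

(1 + r/12)^12 − 1 = 0.02571, so 1 + r/12 = 1.02571^(1/12).
r/12 = 0.002118, so r = 0.025412 = 2.5412%.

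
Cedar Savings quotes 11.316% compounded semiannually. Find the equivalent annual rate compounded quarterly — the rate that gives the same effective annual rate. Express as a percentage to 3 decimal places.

EAR = (1 + 0.11316/2)^2 − 1 = 0.116361.
Solve (1 + r/4)^4 = 1.116361: r/4 = 1.116361^(1/4) − 1 = 0.027901, so r = 0.111603 = 11.160%.

11.160%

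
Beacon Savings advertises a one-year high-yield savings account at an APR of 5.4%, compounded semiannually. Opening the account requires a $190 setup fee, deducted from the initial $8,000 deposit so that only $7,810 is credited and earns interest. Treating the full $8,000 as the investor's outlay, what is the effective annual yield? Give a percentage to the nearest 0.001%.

2.968%

Value after one year: 7,810 × (1 + 0.054/2)^2 = 7,810 × 1.054729 = $8,237.43.
Effective yield on the $8,000 outlay: 8,237.43 / 8,000 − 1 = 0.029679 = 2.968%.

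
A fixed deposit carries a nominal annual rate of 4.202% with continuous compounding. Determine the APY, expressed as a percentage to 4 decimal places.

With continuous compounding, EAR = e^0.04202 − 1.
e^0.04202 = 1.042915, so EAR = 0.042915 = 4.2915%.

4.2915%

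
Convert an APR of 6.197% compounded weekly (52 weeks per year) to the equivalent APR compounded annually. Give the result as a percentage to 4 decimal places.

6.3891%

EAR = (1 + 0.06197/52)^52 − 1 = 0.063891.
Compounded annually, the equivalent nominal rate is the EAR itself: 6.3891%.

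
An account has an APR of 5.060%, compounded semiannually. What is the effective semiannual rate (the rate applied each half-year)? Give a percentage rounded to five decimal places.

2.53000%

With a nominal annual rate compounded semiannually, the periodic rate is the nominal rate divided by 2.
i = 0.05060 / 2 = 0.0253000 = 2.53000%.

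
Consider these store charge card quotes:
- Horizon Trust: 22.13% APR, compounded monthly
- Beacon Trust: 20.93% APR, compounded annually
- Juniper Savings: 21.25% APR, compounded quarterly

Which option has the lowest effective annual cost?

Beacon Trust

Horizon Trust: (1 + 0.2213/12)^12 − 1 = 24.519%
Beacon Trust: compounded annually, EAR = 20.930%
Juniper Savings: (1 + 0.2125/4)^4 − 1 = 23.004%
The lowest effective annual rate is Beacon Trust at 20.930%.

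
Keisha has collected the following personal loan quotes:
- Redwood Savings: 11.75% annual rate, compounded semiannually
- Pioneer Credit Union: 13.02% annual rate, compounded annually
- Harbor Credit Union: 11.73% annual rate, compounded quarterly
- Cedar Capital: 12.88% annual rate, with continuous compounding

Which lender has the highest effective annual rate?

Cedar Capital

Redwood Savings: (1 + 0.1175/2)^2 − 1 = 12.095%
Pioneer Credit Union: compounded annually, EAR = 13.020%
Harbor Credit Union: (1 + 0.1173/4)^4 − 1 = 12.256%
Cedar Capital: e^0.1288 − 1 = 13.746%
The highest effective annual rate is Cedar Capital at 13.746%.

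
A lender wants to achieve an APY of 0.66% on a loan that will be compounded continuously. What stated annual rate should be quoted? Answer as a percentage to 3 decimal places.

Continuous: nominal r satisfies e^r − 1 = 0.0066.
r = ln(1 + 0.0066) = ln(1.0066) = 0.006578 = 0.658%.

0.658%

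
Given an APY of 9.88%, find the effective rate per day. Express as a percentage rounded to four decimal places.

0.0258%

The per-day rate i satisfies (1 + i)^365 = 1 + 0.0988.
i = 1.0988^(1/365) − 1 = 0.0002582 = 0.0258%.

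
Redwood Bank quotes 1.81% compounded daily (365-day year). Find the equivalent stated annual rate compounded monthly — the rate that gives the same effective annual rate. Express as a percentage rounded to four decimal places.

1.8113%

EAR = (1 + 0.0181/365)^365 − 1 = 0.018264.
Solve (1 + r/12)^12 = 1.018264: r/12 = 1.018264^(1/12) − 1 = 0.001509, so r = 0.018113 = 1.8113%.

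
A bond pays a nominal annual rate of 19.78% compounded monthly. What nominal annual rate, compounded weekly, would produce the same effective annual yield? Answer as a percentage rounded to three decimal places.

EAR = (1 + 0.1978/12)^12 − 1 = 0.216755.
Solve (1 + r/52)^52 = 1.216755: r/52 = 1.216755^(1/52) − 1 = 0.003780, so r = 0.196558 = 19.656%.

19.656%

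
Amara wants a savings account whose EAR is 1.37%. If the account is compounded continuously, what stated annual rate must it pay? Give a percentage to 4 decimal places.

Continuous: nominal r satisfies e^r − 1 = 0.0137.
r = ln(1 + 0.0137) = ln(1.0137) = 0.013607 = 1.3607%.

1.3607%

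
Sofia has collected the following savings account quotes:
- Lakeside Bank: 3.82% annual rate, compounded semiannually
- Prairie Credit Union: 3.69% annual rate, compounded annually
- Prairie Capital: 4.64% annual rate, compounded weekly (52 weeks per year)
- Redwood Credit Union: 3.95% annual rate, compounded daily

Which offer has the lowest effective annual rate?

Prairie Credit Union

Lakeside Bank: (1 + 0.0382/2)^2 − 1 = 3.856%
Prairie Credit Union: compounded annually, EAR = 3.690%
Prairie Capital: (1 + 0.0464/52)^52 − 1 = 4.747%
Redwood Credit Union: (1 + 0.0395/365)^365 − 1 = 4.029%
The lowest effective annual rate is Prairie Credit Union at 3.690%.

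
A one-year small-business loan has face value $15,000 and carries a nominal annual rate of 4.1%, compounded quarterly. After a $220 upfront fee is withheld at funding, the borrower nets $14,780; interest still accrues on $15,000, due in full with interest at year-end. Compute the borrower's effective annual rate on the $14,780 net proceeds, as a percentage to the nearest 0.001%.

5.714%

Amount owed after one year: 15,000 × (1 + 0.041/4)^4 = 15,000 × 1.041635 = $15,624.52.
Effective rate on net proceeds: 15,624.52 / 14,780 − 1 = 0.057139 = 5.714%.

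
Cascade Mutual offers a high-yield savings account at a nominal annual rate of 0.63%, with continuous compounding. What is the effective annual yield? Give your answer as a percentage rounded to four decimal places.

0.6320%

With continuous compounding, EAR = e^0.0063 − 1.
e^0.0063 = 1.006320, so EAR = 0.006320 = 0.6320%.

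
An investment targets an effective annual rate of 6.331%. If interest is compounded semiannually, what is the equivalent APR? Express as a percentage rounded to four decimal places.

(1 + r/2)^2 − 1 = 0.06331, so 1 + r/2 = 1.06331^(1/2).
r/2 = 0.031169, so r = 0.062338 = 6.2338%.

6.2338%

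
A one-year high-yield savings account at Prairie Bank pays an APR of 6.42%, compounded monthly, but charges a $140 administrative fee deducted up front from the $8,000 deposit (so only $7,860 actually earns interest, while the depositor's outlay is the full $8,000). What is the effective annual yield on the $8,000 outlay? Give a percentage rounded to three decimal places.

Value after one year: 7,860 × (1 + 0.0642/12)^12 = 7,860 × 1.066123 = $8,379.73.
Effective yield on the $8,000 outlay: 8,379.73 / 8,000 − 1 = 0.047466 = 4.747%.

4.747%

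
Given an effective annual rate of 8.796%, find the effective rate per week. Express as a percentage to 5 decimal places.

The per-week rate i satisfies (1 + i)^52 = 1 + 0.08796.
i = 1.08796^(1/52) − 1 = 0.0016226 = 0.16226%.

0.16226%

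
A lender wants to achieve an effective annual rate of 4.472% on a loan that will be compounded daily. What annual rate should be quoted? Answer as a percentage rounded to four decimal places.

(1 + r/365)^365 − 1 = 0.04472, so 1 + r/365 = 1.04472^(1/365).
r/365 = 0.000120, so r = 0.043752 = 4.3752%.

4.3752%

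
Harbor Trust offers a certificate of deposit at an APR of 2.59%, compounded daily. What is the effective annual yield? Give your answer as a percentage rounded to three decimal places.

EAR = (1 + 0.0259/365)^365 − 1.
= 1.026237 − 1 = 2.624%.

2.624%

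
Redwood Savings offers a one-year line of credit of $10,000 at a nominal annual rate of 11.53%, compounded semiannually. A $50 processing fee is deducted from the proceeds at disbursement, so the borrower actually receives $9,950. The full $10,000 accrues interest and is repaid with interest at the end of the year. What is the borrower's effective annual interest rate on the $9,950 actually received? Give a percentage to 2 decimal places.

12.42%

Amount owed after one year: 10,000 × (1 + 0.1153/2)^2 = 10,000 × 1.118624 = $11,186.24.
Effective rate on net proceeds: 11,186.24 / 9,950 − 1 = 0.124245 = 12.42%.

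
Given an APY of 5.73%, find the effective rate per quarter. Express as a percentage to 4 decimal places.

1.4027%

The per-quarter rate i satisfies (1 + i)^4 = 1 + 0.0573.
i = 1.0573^(1/4) − 1 = 0.0140271 = 1.4027%.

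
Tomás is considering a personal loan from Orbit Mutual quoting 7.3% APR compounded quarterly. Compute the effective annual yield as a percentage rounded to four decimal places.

7.5023%

EAR = (1 + 0.073/4)^4 − 1.
= (1 + 0.018250)^4 − 1 = 1.075023 − 1 = 7.5023%.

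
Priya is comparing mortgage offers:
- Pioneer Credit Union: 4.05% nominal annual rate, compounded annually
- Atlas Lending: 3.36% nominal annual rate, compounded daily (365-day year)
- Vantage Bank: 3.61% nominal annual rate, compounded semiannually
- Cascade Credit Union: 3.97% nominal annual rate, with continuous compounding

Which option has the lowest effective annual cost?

Pioneer Credit Union: compounded annually, EAR = 4.050%
Atlas Lending: (1 + 0.0336/365)^365 − 1 = 3.417%
Vantage Bank: (1 + 0.0361/2)^2 − 1 = 3.643%
Cascade Credit Union: e^0.0397 − 1 = 4.050%
The lowest effective annual rate is Atlas Lending at 3.417%.

Atlas Lending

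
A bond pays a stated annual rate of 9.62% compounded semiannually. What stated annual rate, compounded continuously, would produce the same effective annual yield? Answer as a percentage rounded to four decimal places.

EAR = (1 + 0.0962/2)^2 − 1 = 0.098514.
Equivalent continuous rate: r = ln(1 + 0.098514) = 0.093958 = 9.3958%.

9.3958%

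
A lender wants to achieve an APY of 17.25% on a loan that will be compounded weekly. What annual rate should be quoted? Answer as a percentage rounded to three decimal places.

(1 + r/52)^52 − 1 = 0.1725, so 1 + r/52 = 1.1725^(1/52).
r/52 = 0.003065, so r = 0.159382 = 15.938%.

15.938%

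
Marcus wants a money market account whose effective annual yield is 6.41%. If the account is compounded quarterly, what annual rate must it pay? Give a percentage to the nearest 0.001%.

(1 + r/4)^4 − 1 = 0.0641, so 1 + r/4 = 1.0641^(1/4).
r/4 = 0.015654, so r = 0.062614 = 6.261%.

6.261%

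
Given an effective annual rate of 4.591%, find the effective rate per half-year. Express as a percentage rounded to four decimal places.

The per-half-year rate i satisfies (1 + i)^2 = 1 + 0.04591.
i = 1.04591^(1/2) − 1 = 0.0226974 = 2.2697%.

2.2697%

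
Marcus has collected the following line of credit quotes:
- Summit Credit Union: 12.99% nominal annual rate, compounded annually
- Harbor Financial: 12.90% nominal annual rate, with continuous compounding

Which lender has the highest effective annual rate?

Summit Credit Union: compounded annually, EAR = 12.990%
Harbor Financial: e^0.1290 − 1 = 13.769%
The highest effective annual rate is Harbor Financial at 13.769%.

Harbor Financial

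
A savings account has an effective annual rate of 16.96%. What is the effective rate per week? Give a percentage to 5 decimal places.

0.30173%

The per-week rate i satisfies (1 + i)^52 = 1 + 0.1696.
i = 1.1696^(1/52) − 1 = 0.0030173 = 0.30173%.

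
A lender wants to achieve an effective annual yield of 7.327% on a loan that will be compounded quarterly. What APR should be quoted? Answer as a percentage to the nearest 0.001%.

(1 + r/4)^4 − 1 = 0.07327, so 1 + r/4 = 1.07327^(1/4).
r/4 = 0.017835, so r = 0.071339 = 7.134%.

7.134%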